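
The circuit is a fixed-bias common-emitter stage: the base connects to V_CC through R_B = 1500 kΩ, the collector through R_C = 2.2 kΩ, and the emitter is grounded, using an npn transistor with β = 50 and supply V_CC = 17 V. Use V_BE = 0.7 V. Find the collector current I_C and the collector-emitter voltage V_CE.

I_C ≈ 0.54 mA, V_CE ≈ 16 V

Base loop: V_CC = I_B·R_B + V_BE, so I_B = (17 − 0.7)/1500 kΩ = 0.0109 mA.
In the active region I_C = β·I_B = 50 × 0.0109 = 0.543 mA.
Collector loop: V_CE = V_CC − I_C·R_C = 17 − 0.543×2.2 = 15.8 V.
Since V_CE = 15.8 V > V_CE(sat) ≈ 0.2 V, the transistor is in the active region as assumed.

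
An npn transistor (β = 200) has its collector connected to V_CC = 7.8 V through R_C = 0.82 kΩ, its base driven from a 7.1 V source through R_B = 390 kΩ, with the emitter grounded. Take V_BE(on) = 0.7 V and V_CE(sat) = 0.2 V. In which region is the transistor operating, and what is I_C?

active; I_C ≈ 3.3 mA

Assume active. Base-emitter loop: I_B = (V_BB − V_BE)/R_B = (7.1 − 0.7)/390 = 0.0164 mA.
I_C = β·I_B = 200×0.0164 = 3.28 mA.
V_CE = V_CC − I_C·R_C = 7.8 − 3.28×0.82 = 5.11 V > V_CE(sat), so the active-region assumption holds.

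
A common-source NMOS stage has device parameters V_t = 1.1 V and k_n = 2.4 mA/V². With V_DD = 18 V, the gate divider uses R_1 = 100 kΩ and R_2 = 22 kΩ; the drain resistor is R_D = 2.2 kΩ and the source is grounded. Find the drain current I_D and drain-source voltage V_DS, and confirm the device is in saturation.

I_D ≈ 5.5 mA, V_DS ≈ 5.8 V

V_G = V_DD·R_2/(R_1+R_2) = 18×22/122 = 3.25 V. With the source grounded, V_GS = V_G = 3.25 V.
Assume saturation: I_D = (k_n/2)(V_GS − V_t)² = (2.4/2)×(3.25 − 1.1)² = 1.2×2.15² = 5.53 mA.
V_DS = V_DD − I_D·R_D = 18 − 5.53×2.2 = 5.84 V.
Saturation requires V_DS ≥ V_GS − V_t = 2.15 V; 5.84 ≥ 2.15 ✓.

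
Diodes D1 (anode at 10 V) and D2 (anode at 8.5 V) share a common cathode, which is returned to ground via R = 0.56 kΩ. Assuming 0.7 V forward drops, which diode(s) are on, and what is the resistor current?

Assume both conduct. Then node N would need to be at both 10−0.7 = 9.3 V and 8.5−0.7 = 7.8 V, which is impossible.
Assume only D1 conducts: V_N = 10 − 0.7 = 9.3 V, so I_R = 9.3/0.56 = 16.6 mA.
Check D2: its anode-to-cathode voltage is 8.5 − 9.3 = -0.8 V < 0.7 V, so it is off. The assumption is consistent.

Only D1 conducts; I_R ≈ 17 mA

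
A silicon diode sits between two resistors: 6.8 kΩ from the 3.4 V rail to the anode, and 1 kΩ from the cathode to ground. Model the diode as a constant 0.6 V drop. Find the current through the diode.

I ≈ 0.36 mA

The two resistors are in series with the diode, so KVL gives 3.4 = I·6.8 + 0.6 + I·1.
I = (3.4 − 0.6) / (6.8 + 1) kΩ = 2.8 / 7.8 = 0.359 mA.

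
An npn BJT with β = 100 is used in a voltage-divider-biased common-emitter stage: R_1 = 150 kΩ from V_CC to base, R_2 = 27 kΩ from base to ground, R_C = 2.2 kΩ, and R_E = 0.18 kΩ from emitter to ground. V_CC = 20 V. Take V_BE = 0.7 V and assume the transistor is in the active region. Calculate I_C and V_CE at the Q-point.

I_C ≈ 5.7 mA, V_CE ≈ 6.4 V

Thevenize the base divider: V_Th = V_CC·R_2/(R_1+R_2) = 20×27/177 = 3.05 V, R_Th = R_1‖R_2 = 22.9 kΩ.
Base-emitter loop: V_Th = I_B·R_Th + V_BE + (β+1)I_B·R_E, so I_B = (3.05 − 0.7) / (22.9 + 101×0.18) = 0.0573 mA.
I_C = β·I_B = 100×0.0573 = 5.73 mA, and I_E = (β+1)I_B = 5.78 mA.
V_CE = V_CC − I_C·R_C − I_E·R_E = 20 − 5.73×2.2 − 5.78×0.18 = 6.36 V.
V_CE = 6.36 V > 0.2 V confirms active-region operation.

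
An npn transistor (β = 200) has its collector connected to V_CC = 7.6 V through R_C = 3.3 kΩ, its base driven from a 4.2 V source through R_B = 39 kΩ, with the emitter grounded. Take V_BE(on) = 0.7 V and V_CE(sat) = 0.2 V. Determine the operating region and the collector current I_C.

saturation; I_C ≈ 2.2 mA

Assume active: I_B = (4.2 − 0.7)/39 = 0.0897 mA, giving I_C = β·I_B = 17.9 mA.
But then V_CE = 7.6 − 17.9×3.3 = -51.6 V < V_CE(sat) = 0.2 V — impossible in the active region.
So the transistor is saturated. With V_CE = 0.2 V, I_C = (V_CC − 0.2)/R_C = 7.4/3.3 = 2.24 mA.
Check: β·I_B = 17.9 mA > I_C = 2.24 mA, confirming saturation.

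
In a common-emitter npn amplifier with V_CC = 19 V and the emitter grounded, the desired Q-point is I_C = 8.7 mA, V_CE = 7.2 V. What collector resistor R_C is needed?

Collector loop: V_CC = I_C·R_C + V_CE.
R_C = (V_CC − V_CE)/I_C = (19 − 7.2)/8.7 = 1.36 kΩ.

R_C ≈ 1.4 kΩ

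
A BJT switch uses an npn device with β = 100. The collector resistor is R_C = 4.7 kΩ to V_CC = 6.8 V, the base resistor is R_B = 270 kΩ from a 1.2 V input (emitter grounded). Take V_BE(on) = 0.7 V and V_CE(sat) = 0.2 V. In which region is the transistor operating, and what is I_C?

active; I_C ≈ 0.19 mA

Assume active. Base-emitter loop: I_B = (V_BB − V_BE)/R_B = (1.2 − 0.7)/270 = 0.00185 mA.
I_C = β·I_B = 100×0.00185 = 0.185 mA.
V_CE = V_CC − I_C·R_C = 6.8 − 0.185×4.7 = 5.93 V > V_CE(sat), so the active-region assumption holds.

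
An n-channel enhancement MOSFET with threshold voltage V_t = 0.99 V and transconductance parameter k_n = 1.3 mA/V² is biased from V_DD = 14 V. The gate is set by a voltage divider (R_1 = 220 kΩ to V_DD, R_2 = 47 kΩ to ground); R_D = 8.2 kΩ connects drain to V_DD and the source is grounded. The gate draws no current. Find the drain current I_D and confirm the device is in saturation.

V_G = V_DD·R_2/(R_1+R_2) = 14×47/267 = 2.46 V. With the source grounded, V_GS = V_G = 2.46 V.
Assume saturation: I_D = (k_n/2)(V_GS − V_t)² = (1.3/2)×(2.46 − 0.99)² = 0.65×1.47² = 1.41 mA.
V_DS = V_DD − I_D·R_D = 14 − 1.41×8.2 = 2.41 V.
Saturation requires V_DS ≥ V_GS − V_t = 1.47 V; 2.41 ≥ 1.47 ✓.

I_D ≈ 1.4 mA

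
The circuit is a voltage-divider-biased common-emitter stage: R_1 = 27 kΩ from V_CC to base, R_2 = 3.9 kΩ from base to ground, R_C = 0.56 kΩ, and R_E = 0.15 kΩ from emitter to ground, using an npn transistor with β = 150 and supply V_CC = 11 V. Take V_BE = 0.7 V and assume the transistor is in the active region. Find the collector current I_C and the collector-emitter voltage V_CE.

I_C ≈ 4 mA, V_CE ≈ 8.2 V

Thevenize the base divider: V_Th = V_CC·R_2/(R_1+R_2) = 11×3.9/30.9 = 1.39 V, R_Th = R_1‖R_2 = 3.41 kΩ.
Base-emitter loop: V_Th = I_B·R_Th + V_BE + (β+1)I_B·R_E, so I_B = (1.39 − 0.7) / (3.41 + 151×0.15) = 0.0264 mA.
I_C = β·I_B = 150×0.0264 = 3.96 mA, and I_E = (β+1)I_B = 3.99 mA.
V_CE = V_CC − I_C·R_C − I_E·R_E = 11 − 3.96×0.56 − 3.99×0.15 = 8.18 V.
V_CE = 8.18 V > 0.2 V confirms active-region operation.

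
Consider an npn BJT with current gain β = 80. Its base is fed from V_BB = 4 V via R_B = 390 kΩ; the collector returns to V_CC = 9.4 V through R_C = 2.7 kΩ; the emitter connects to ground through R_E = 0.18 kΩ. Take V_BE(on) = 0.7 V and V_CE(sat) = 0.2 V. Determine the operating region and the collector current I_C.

Assume active. Base-emitter loop: I_B = (V_BB − V_BE)/(R_B + (β+1)R_E) = (4 − 0.7)/(390 + 81×0.18) = 0.00816 mA.
I_C = β·I_B = 80×0.00816 = 0.653 mA.
V_CE = V_CC − I_C·R_C − I_E·R_E = 9.4 − 0.653×2.7 − 0.661×0.18 = 7.52 V > V_CE(sat), so the active-region assumption holds.

active; I_C ≈ 0.65 mA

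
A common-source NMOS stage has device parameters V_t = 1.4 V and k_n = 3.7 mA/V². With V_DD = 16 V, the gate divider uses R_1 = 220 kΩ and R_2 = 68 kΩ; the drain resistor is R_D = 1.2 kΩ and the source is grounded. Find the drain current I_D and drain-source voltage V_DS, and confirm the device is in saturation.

I_D ≈ 10 mA, V_DS ≈ 3.4 V

V_G = V_DD·R_2/(R_1+R_2) = 16×68/288 = 3.78 V. With the source grounded, V_GS = V_G = 3.78 V.
Assume saturation: I_D = (k_n/2)(V_GS − V_t)² = (3.7/2)×(3.78 − 1.4)² = 1.85×2.38² = 10.5 mA.
V_DS = V_DD − I_D·R_D = 16 − 10.5×1.2 = 3.45 V.
Saturation requires V_DS ≥ V_GS − V_t = 2.38 V; 3.45 ≥ 2.38 ✓.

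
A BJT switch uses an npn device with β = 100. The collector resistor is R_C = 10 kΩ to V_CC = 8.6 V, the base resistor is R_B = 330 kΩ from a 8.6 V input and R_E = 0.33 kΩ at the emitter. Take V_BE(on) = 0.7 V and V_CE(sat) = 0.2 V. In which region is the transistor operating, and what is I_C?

Assume active: I_B = (8.6 − 0.7)/(330 + 101×0.33) = 0.0217 mA, I_C = β·I_B = 2.17 mA.
Then V_CE = 8.6 − 2.17×10 − 2.2×0.33 = -13.9 V < 0.2 V — the active assumption fails.
Re-solve with V_CE = 0.2 V. KCL at the emitter: V_E/R_E = (V_BB−0.7−V_E)/R_B + (V_CC−0.2−V_E)/R_C, giving V_E = 0.276 V.
I_C = (V_CC − 0.2 − V_E)/R_C = (8.4 − 0.276)/10 = 0.812 mA.
Check: I_B = (7.9 − 0.276)/330 = 0.0231 mA, and β·I_B = 2.31 mA > I_C, confirming saturation.

saturation; I_C ≈ 0.81 mA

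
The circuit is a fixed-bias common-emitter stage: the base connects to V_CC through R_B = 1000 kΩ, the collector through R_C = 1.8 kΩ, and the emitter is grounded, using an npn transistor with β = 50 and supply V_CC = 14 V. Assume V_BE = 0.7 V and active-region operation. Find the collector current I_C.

Base loop: V_CC = I_B·R_B + V_BE, so I_B = (14 − 0.7)/1000 kΩ = 0.0133 mA.
In the active region I_C = β·I_B = 50 × 0.0133 = 0.665 mA.
Collector loop: V_CE = V_CC − I_C·R_C = 14 − 0.665×1.8 = 12.8 V.
Since V_CE = 12.8 V > V_CE(sat) ≈ 0.2 V, the transistor is in the active region as assumed.

I_C ≈ 0.67 mA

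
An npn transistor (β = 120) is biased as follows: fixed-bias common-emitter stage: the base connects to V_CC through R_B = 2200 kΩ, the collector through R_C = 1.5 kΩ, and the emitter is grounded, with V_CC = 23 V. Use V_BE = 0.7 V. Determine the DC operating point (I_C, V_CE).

Base loop: V_CC = I_B·R_B + V_BE, so I_B = (23 − 0.7)/2200 kΩ = 0.0101 mA.
In the active region I_C = β·I_B = 120 × 0.0101 = 1.22 mA.
Collector loop: V_CE = V_CC − I_C·R_C = 23 − 1.22×1.5 = 21.2 V.
Since V_CE = 21.2 V > V_CE(sat) ≈ 0.2 V, the transistor is in the active region as assumed.

I_C ≈ 1.2 mA, V_CE ≈ 21 V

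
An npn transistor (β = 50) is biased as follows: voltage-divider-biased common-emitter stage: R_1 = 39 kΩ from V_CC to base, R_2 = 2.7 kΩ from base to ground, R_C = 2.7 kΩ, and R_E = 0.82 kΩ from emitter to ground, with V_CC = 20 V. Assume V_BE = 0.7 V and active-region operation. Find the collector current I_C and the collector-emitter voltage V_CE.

Thevenize the base divider: V_Th = V_CC·R_2/(R_1+R_2) = 20×2.7/41.7 = 1.29 V, R_Th = R_1‖R_2 = 2.53 kΩ.
Base-emitter loop: V_Th = I_B·R_Th + V_BE + (β+1)I_B·R_E, so I_B = (1.29 − 0.7) / (2.53 + 51×0.82) = 0.0134 mA.
I_C = β·I_B = 50×0.0134 = 0.671 mA, and I_E = (β+1)I_B = 0.684 mA.
V_CE = V_CC − I_C·R_C − I_E·R_E = 20 − 0.671×2.7 − 0.684×0.82 = 17.6 V.
V_CE = 17.6 V > 0.2 V confirms active-region operation.

I_C ≈ 0.67 mA, V_CE ≈ 18 V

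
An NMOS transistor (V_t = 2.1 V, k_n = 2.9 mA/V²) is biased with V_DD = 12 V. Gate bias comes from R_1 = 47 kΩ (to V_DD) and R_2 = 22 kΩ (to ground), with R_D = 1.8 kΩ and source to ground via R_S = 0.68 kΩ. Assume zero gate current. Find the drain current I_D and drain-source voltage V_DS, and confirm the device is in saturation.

I_D ≈ 1.2 mA, V_DS ≈ 9 V

V_G = V_DD·R_2/(R_1+R_2) = 12×22/69 = 3.83 V.
Assume saturation: I_D = (k_n/2)(V_GS − V_t)² with V_GS = V_G − I_D·R_S = 3.83 − 0.68·I_D.
Substituting gives 0.67·I_D² − 4.4·I_D + 4.32 = 0, with roots I_D = 1.2 or 5.37 mA.
The root I_D = 5.37 mA gives V_GS = 0.176 V ≤ V_t, so take I_D = 1.2 mA.
Then V_GS = 3.01 V and V_DS = V_DD − I_D(R_D+R_S) = 12 − 1.2×2.48 = 9.02 V.
Saturation requires V_DS ≥ V_GS − V_t = 0.91 V; 9.02 ≥ 0.91 ✓.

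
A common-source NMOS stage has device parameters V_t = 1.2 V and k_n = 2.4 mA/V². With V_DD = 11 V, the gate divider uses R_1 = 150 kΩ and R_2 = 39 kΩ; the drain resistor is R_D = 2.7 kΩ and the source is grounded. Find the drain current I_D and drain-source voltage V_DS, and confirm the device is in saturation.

I_D ≈ 1.4 mA, V_DS ≈ 7.3 V

V_G = V_DD·R_2/(R_1+R_2) = 11×39/189 = 2.27 V. With the source grounded, V_GS = V_G = 2.27 V.
Assume saturation: I_D = (k_n/2)(V_GS − V_t)² = (2.4/2)×(2.27 − 1.2)² = 1.2×1.07² = 1.37 mA.
V_DS = V_DD − I_D·R_D = 11 − 1.37×2.7 = 7.29 V.
Saturation requires V_DS ≥ V_GS − V_t = 1.07 V; 7.29 ≥ 1.07 ✓.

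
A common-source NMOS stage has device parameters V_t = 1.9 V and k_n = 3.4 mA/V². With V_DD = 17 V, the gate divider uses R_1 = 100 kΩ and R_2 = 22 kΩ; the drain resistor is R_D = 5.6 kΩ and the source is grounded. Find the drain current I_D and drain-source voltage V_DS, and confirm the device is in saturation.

V_G = V_DD·R_2/(R_1+R_2) = 17×22/122 = 3.07 V. With the source grounded, V_GS = V_G = 3.07 V.
Assume saturation: I_D = (k_n/2)(V_GS − V_t)² = (3.4/2)×(3.07 − 1.9)² = 1.7×1.17² = 2.31 mA.
V_DS = V_DD − I_D·R_D = 17 − 2.31×5.6 = 4.07 V.
Saturation requires V_DS ≥ V_GS − V_t = 1.17 V; 4.07 ≥ 1.17 ✓.

I_D ≈ 2.3 mA, V_DS ≈ 4.1 V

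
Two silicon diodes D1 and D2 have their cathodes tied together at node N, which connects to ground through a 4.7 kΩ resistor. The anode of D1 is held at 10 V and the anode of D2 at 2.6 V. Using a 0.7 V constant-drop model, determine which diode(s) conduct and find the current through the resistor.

Only D1 conducts; I_R ≈ 2 mA

Assume both conduct. Then node N would need to be at both 10−0.7 = 9.3 V and 2.6−0.7 = 1.9 V, which is impossible.
Assume only D1 conducts: V_N = 10 − 0.7 = 9.3 V, so I_R = 9.3/4.7 = 1.98 mA.
Check D2: its anode-to-cathode voltage is 2.6 − 9.3 = -6.7 V < 0.7 V, so it is off. The assumption is consistent.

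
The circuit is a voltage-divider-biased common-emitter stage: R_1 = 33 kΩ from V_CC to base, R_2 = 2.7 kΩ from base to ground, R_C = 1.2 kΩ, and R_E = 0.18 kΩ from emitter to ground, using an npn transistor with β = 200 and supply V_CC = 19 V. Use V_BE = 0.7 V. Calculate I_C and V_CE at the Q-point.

Thevenize the base divider: V_Th = V_CC·R_2/(R_1+R_2) = 19×2.7/35.7 = 1.44 V, R_Th = R_1‖R_2 = 2.5 kΩ.
Base-emitter loop: V_Th = I_B·R_Th + V_BE + (β+1)I_B·R_E, so I_B = (1.44 − 0.7) / (2.5 + 201×0.18) = 0.0191 mA.
I_C = β·I_B = 200×0.0191 = 3.81 mA, and I_E = (β+1)I_B = 3.83 mA.
V_CE = V_CC − I_C·R_C − I_E·R_E = 19 − 3.81×1.2 − 3.83×0.18 = 13.7 V.
V_CE = 13.7 V > 0.2 V confirms active-region operation.

I_C ≈ 3.8 mA, V_CE ≈ 14 V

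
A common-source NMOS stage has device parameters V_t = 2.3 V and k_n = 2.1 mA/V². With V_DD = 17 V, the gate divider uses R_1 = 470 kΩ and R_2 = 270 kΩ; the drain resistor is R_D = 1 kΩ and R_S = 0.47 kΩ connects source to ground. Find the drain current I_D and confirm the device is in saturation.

V_G = V_DD·R_2/(R_1+R_2) = 17×270/740 = 6.2 V.
Assume saturation: I_D = (k_n/2)(V_GS − V_t)² with V_GS = V_G − I_D·R_S = 6.2 − 0.47·I_D.
Substituting gives 0.232·I_D² − 4.85·I_D + 16 = 0, with roots I_D = 4.1 or 16.8 mA.
The root I_D = 16.8 mA gives V_GS = -1.7 V ≤ V_t, so take I_D = 4.1 mA.
Then V_GS = 4.28 V and V_DS = V_DD − I_D(R_D+R_S) = 17 − 4.1×1.47 = 11 V.
Saturation requires V_DS ≥ V_GS − V_t = 1.98 V; 11 ≥ 1.98 ✓.

I_D ≈ 4.1 mA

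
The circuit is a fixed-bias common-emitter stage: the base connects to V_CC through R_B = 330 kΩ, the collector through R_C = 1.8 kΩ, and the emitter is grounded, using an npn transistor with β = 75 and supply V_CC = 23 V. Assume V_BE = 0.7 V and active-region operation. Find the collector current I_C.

I_C ≈ 5.1 mA

Base loop: V_CC = I_B·R_B + V_BE, so I_B = (23 − 0.7)/330 kΩ = 0.0676 mA.
In the active region I_C = β·I_B = 75 × 0.0676 = 5.07 mA.
Collector loop: V_CE = V_CC − I_C·R_C = 23 − 5.07×1.8 = 13.9 V.
Since V_CE = 13.9 V > V_CE(sat) ≈ 0.2 V, the transistor is in the active region as assumed.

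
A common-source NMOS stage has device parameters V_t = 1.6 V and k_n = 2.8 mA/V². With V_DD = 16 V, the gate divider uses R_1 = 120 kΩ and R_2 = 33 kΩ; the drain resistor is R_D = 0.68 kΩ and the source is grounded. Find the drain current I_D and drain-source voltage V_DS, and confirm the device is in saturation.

I_D ≈ 4.8 mA, V_DS ≈ 13 V

V_G = V_DD·R_2/(R_1+R_2) = 16×33/153 = 3.45 V. With the source grounded, V_GS = V_G = 3.45 V.
Assume saturation: I_D = (k_n/2)(V_GS − V_t)² = (2.8/2)×(3.45 − 1.6)² = 1.4×1.85² = 4.8 mA.
V_DS = V_DD − I_D·R_D = 16 − 4.8×0.68 = 12.7 V.
Saturation requires V_DS ≥ V_GS − V_t = 1.85 V; 12.7 ≥ 1.85 ✓.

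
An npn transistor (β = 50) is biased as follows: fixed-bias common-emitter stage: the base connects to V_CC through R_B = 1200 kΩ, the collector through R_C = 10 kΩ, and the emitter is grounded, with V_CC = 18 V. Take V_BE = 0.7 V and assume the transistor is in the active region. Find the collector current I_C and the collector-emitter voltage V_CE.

I_C ≈ 0.72 mA, V_CE ≈ 11 V

Base loop: V_CC = I_B·R_B + V_BE, so I_B = (18 − 0.7)/1200 kΩ = 0.0144 mA.
In the active region I_C = β·I_B = 50 × 0.0144 = 0.721 mA.
Collector loop: V_CE = V_CC − I_C·R_C = 18 − 0.721×10 = 10.8 V.
Since V_CE = 10.8 V > V_CE(sat) ≈ 0.2 V, the transistor is in the active region as assumed.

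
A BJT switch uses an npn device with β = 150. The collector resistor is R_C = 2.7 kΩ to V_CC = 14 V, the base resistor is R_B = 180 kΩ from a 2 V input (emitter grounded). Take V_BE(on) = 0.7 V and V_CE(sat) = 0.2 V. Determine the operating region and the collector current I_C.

Assume active. Base-emitter loop: I_B = (V_BB − V_BE)/R_B = (2 − 0.7)/180 = 0.00722 mA.
I_C = β·I_B = 150×0.00722 = 1.08 mA.
V_CE = V_CC − I_C·R_C = 14 − 1.08×2.7 = 11.1 V > V_CE(sat), so the active-region assumption holds.

active; I_C ≈ 1.1 mA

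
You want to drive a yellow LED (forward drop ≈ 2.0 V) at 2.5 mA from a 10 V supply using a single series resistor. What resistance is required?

R ≈ 3.2 kΩ

The resistor drops V_S − V_D = 10 − 2.0 = 8 V at 2.5 mA.
R = 8 V / 2.5 mA = 3.2 kΩ.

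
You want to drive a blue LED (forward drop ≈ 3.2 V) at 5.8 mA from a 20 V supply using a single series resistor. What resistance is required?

R ≈ 2.9 kΩ

The resistor drops V_S − V_D = 20 − 3.2 = 16.8 V at 5.8 mA.
R = 16.8 V / 5.8 mA = 2.9 kΩ.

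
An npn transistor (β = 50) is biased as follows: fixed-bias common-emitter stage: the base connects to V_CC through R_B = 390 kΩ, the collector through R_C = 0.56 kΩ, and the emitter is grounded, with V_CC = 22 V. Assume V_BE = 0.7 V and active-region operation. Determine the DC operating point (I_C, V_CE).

I_C ≈ 2.7 mA, V_CE ≈ 20 V

Base loop: V_CC = I_B·R_B + V_BE, so I_B = (22 − 0.7)/390 kΩ = 0.0546 mA.
In the active region I_C = β·I_B = 50 × 0.0546 = 2.73 mA.
Collector loop: V_CE = V_CC − I_C·R_C = 22 − 2.73×0.56 = 20.5 V.
Since V_CE = 20.5 V > V_CE(sat) ≈ 0.2 V, the transistor is in the active region as assumed.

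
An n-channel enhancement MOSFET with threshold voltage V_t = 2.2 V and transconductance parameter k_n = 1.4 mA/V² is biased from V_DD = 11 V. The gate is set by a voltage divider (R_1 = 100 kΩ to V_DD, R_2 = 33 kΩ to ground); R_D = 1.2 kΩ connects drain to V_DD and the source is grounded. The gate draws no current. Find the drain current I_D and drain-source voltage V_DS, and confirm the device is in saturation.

V_G = V_DD·R_2/(R_1+R_2) = 11×33/133 = 2.73 V. With the source grounded, V_GS = V_G = 2.73 V.
Assume saturation: I_D = (k_n/2)(V_GS − V_t)² = (1.4/2)×(2.73 − 2.2)² = 0.7×0.529² = 0.196 mA.
V_DS = V_DD − I_D·R_D = 11 − 0.196×1.2 = 10.8 V.
Saturation requires V_DS ≥ V_GS − V_t = 0.529 V; 10.8 ≥ 0.529 ✓.

I_D ≈ 0.2 mA, V_DS ≈ 11 V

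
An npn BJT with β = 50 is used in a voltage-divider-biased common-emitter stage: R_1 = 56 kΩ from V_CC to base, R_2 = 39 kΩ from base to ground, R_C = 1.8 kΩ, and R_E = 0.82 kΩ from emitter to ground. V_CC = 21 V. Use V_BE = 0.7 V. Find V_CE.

V_CE ≈ 4.9 V

Thevenize the base divider: V_Th = V_CC·R_2/(R_1+R_2) = 21×39/95 = 8.62 V, R_Th = R_1‖R_2 = 23 kΩ.
Base-emitter loop: V_Th = I_B·R_Th + V_BE + (β+1)I_B·R_E, so I_B = (8.62 − 0.7) / (23 + 51×0.82) = 0.122 mA.
I_C = β·I_B = 50×0.122 = 6.11 mA, and I_E = (β+1)I_B = 6.23 mA.
V_CE = V_CC − I_C·R_C − I_E·R_E = 21 − 6.11×1.8 − 6.23×0.82 = 4.89 V.
V_CE = 4.89 V > 0.2 V confirms active-region operation.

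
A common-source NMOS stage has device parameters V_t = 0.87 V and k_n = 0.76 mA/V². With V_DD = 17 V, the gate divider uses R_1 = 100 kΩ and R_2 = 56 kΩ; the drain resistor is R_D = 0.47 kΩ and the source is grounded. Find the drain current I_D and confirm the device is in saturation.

I_D ≈ 10 mA

V_G = V_DD·R_2/(R_1+R_2) = 17×56/156 = 6.1 V. With the source grounded, V_GS = V_G = 6.1 V.
Assume saturation: I_D = (k_n/2)(V_GS − V_t)² = (0.76/2)×(6.1 − 0.87)² = 0.38×5.23² = 10.4 mA.
V_DS = V_DD − I_D·R_D = 17 − 10.4×0.47 = 12.1 V.
Saturation requires V_DS ≥ V_GS − V_t = 5.23 V; 12.1 ≥ 5.23 ✓.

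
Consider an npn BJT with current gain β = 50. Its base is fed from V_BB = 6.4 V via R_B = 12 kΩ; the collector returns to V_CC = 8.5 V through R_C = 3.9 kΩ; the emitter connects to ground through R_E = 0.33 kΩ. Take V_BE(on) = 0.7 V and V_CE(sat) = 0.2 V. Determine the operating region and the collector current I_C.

saturation; I_C ≈ 1.9 mA

Assume active: I_B = (6.4 − 0.7)/(12 + 51×0.33) = 0.198 mA, I_C = β·I_B = 9.89 mA.
Then V_CE = 8.5 − 9.89×3.9 − 10.1×0.33 = -33.4 V < 0.2 V — the active assumption fails.
Re-solve with V_CE = 0.2 V. KCL at the emitter: V_E/R_E = (V_BB−0.7−V_E)/R_B + (V_CC−0.2−V_E)/R_C, giving V_E = 0.772 V.
I_C = (V_CC − 0.2 − V_E)/R_C = (8.3 − 0.772)/3.9 = 1.93 mA.
Check: I_B = (5.7 − 0.772)/12 = 0.411 mA, and β·I_B = 20.5 mA > I_C, confirming saturation.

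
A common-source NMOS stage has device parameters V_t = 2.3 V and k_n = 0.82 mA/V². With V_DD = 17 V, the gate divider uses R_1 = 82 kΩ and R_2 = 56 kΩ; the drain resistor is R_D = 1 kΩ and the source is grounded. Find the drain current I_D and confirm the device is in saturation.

V_G = V_DD·R_2/(R_1+R_2) = 17×56/138 = 6.9 V. With the source grounded, V_GS = V_G = 6.9 V.
Assume saturation: I_D = (k_n/2)(V_GS − V_t)² = (0.82/2)×(6.9 − 2.3)² = 0.41×4.6² = 8.67 mA.
V_DS = V_DD − I_D·R_D = 17 − 8.67×1 = 8.33 V.
Saturation requires V_DS ≥ V_GS − V_t = 4.6 V; 8.33 ≥ 4.6 ✓.

I_D ≈ 8.7 mA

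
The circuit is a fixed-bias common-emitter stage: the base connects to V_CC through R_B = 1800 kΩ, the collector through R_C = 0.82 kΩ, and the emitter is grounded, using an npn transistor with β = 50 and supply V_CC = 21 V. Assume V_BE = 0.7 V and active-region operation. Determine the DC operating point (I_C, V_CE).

I_C ≈ 0.56 mA, V_CE ≈ 21 V

Base loop: V_CC = I_B·R_B + V_BE, so I_B = (21 − 0.7)/1800 kΩ = 0.0113 mA.
In the active region I_C = β·I_B = 50 × 0.0113 = 0.564 mA.
Collector loop: V_CE = V_CC − I_C·R_C = 21 − 0.564×0.82 = 20.5 V.
Since V_CE = 20.5 V > V_CE(sat) ≈ 0.2 V, the transistor is in the active region as assumed.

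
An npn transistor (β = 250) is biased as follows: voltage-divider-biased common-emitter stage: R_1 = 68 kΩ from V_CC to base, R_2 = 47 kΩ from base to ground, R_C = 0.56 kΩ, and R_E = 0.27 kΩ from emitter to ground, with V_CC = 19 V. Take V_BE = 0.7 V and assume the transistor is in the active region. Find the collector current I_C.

I_C ≈ 18 mA

Thevenize the base divider: V_Th = V_CC·R_2/(R_1+R_2) = 19×47/115 = 7.77 V, R_Th = R_1‖R_2 = 27.8 kΩ.
Base-emitter loop: V_Th = I_B·R_Th + V_BE + (β+1)I_B·R_E, so I_B = (7.77 − 0.7) / (27.8 + 251×0.27) = 0.0739 mA.
I_C = β·I_B = 250×0.0739 = 18.5 mA, and I_E = (β+1)I_B = 18.6 mA.
V_CE = V_CC − I_C·R_C − I_E·R_E = 19 − 18.5×0.56 − 18.6×0.27 = 3.64 V.
V_CE = 3.64 V > 0.2 V confirms active-region operation.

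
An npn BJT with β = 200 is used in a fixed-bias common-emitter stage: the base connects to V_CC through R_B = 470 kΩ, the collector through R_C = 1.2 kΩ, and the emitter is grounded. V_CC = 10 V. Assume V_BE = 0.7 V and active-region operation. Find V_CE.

V_CE ≈ 5.3 V

Base loop: V_CC = I_B·R_B + V_BE, so I_B = (10 − 0.7)/470 kΩ = 0.0198 mA.
In the active region I_C = β·I_B = 200 × 0.0198 = 3.96 mA.
Collector loop: V_CE = V_CC − I_C·R_C = 10 − 3.96×1.2 = 5.25 V.
Since V_CE = 5.25 V > V_CE(sat) ≈ 0.2 V, the transistor is in the active region as assumed.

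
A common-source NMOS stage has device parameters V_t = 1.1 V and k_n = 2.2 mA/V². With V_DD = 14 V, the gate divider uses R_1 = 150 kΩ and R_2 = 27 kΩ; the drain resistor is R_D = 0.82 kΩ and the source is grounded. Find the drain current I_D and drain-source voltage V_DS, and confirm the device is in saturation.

V_G = V_DD·R_2/(R_1+R_2) = 14×27/177 = 2.14 V. With the source grounded, V_GS = V_G = 2.14 V.
Assume saturation: I_D = (k_n/2)(V_GS − V_t)² = (2.2/2)×(2.14 − 1.1)² = 1.1×1.04² = 1.18 mA.
V_DS = V_DD − I_D·R_D = 14 − 1.18×0.82 = 13 V.
Saturation requires V_DS ≥ V_GS − V_t = 1.04 V; 13 ≥ 1.04 ✓.

I_D ≈ 1.2 mA, V_DS ≈ 13 V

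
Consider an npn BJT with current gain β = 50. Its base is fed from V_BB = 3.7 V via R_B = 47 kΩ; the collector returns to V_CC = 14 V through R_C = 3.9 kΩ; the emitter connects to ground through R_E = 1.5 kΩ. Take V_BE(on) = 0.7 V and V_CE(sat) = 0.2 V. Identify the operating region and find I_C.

active; I_C ≈ 1.2 mA

Assume active. Base-emitter loop: I_B = (V_BB − V_BE)/(R_B + (β+1)R_E) = (3.7 − 0.7)/(47 + 51×1.5) = 0.0243 mA.
I_C = β·I_B = 50×0.0243 = 1.21 mA.
V_CE = V_CC − I_C·R_C − I_E·R_E = 14 − 1.21×3.9 − 1.24×1.5 = 7.4 V > V_CE(sat), so the active-region assumption holds.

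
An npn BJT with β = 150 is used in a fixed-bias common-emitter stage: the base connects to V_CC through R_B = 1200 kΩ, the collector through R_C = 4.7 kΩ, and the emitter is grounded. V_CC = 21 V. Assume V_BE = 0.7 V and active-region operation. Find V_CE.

V_CE ≈ 9.1 V

Base loop: V_CC = I_B·R_B + V_BE, so I_B = (21 − 0.7)/1200 kΩ = 0.0169 mA.
In the active region I_C = β·I_B = 150 × 0.0169 = 2.54 mA.
Collector loop: V_CE = V_CC − I_C·R_C = 21 − 2.54×4.7 = 9.07 V.
Since V_CE = 9.07 V > V_CE(sat) ≈ 0.2 V, the transistor is in the active region as assumed.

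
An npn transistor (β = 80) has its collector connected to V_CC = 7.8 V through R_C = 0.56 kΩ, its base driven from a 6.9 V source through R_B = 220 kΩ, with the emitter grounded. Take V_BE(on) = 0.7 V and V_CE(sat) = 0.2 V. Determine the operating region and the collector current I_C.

active; I_C ≈ 2.3 mA

Assume active. Base-emitter loop: I_B = (V_BB − V_BE)/R_B = (6.9 − 0.7)/220 = 0.0282 mA.
I_C = β·I_B = 80×0.0282 = 2.25 mA.
V_CE = V_CC − I_C·R_C = 7.8 − 2.25×0.56 = 6.54 V > V_CE(sat), so the active-region assumption holds.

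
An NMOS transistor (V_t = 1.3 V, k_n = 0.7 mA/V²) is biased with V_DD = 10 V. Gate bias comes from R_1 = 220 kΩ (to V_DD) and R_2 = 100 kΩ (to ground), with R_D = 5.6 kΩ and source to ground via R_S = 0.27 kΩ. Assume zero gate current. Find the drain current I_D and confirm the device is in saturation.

I_D ≈ 0.88 mA

V_G = V_DD·R_2/(R_1+R_2) = 10×100/320 = 3.12 V.
Assume saturation: I_D = (k_n/2)(V_GS − V_t)² with V_GS = V_G − I_D·R_S = 3.12 − 0.27·I_D.
Substituting gives 0.0255·I_D² − 1.34·I_D + 1.17 = 0, with roots I_D = 0.881 or 51.8 mA.
The root I_D = 51.8 mA gives V_GS = -10.9 V ≤ V_t, so take I_D = 0.881 mA.
Then V_GS = 2.89 V and V_DS = V_DD − I_D(R_D+R_S) = 10 − 0.881×5.87 = 4.83 V.
Saturation requires V_DS ≥ V_GS − V_t = 1.59 V; 4.83 ≥ 1.59 ✓.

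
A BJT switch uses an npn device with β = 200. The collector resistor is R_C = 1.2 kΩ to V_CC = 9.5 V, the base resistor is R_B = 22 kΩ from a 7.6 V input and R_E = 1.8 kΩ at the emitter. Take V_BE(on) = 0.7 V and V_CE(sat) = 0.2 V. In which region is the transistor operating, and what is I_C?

saturation; I_C ≈ 3.1 mA

Assume active: I_B = (7.6 − 0.7)/(22 + 201×1.8) = 0.018 mA, I_C = β·I_B = 3.6 mA.
Then V_CE = 9.5 − 3.6×1.2 − 3.61×1.8 = -1.32 V < 0.2 V — the active assumption fails.
Re-solve with V_CE = 0.2 V. KCL at the emitter: V_E/R_E = (V_BB−0.7−V_E)/R_B + (V_CC−0.2−V_E)/R_C, giving V_E = 5.62 V.
I_C = (V_CC − 0.2 − V_E)/R_C = (9.3 − 5.62)/1.2 = 3.07 mA.
Check: I_B = (6.9 − 5.62)/22 = 0.0581 mA, and β·I_B = 11.6 mA > I_C, confirming saturation.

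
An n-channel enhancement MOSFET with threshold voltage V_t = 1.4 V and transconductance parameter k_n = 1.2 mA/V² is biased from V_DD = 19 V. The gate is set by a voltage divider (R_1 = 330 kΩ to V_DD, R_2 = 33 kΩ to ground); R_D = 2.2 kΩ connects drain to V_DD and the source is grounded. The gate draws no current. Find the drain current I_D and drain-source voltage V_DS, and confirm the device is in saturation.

I_D ≈ 0.064 mA, V_DS ≈ 19 V

V_G = V_DD·R_2/(R_1+R_2) = 19×33/363 = 1.73 V. With the source grounded, V_GS = V_G = 1.73 V.
Assume saturation: I_D = (k_n/2)(V_GS − V_t)² = (1.2/2)×(1.73 − 1.4)² = 0.6×0.327² = 0.0643 mA.
V_DS = V_DD − I_D·R_D = 19 − 0.0643×2.2 = 18.9 V.
Saturation requires V_DS ≥ V_GS − V_t = 0.327 V; 18.9 ≥ 0.327 ✓.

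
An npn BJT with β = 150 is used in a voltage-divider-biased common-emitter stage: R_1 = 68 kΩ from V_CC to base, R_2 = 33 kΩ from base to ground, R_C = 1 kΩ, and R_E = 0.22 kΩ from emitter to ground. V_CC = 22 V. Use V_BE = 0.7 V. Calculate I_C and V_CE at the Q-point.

I_C ≈ 18 mA, V_CE ≈ 0.56 V

Thevenize the base divider: V_Th = V_CC·R_2/(R_1+R_2) = 22×33/101 = 7.19 V, R_Th = R_1‖R_2 = 22.2 kΩ.
Base-emitter loop: V_Th = I_B·R_Th + V_BE + (β+1)I_B·R_E, so I_B = (7.19 − 0.7) / (22.2 + 151×0.22) = 0.117 mA.
I_C = β·I_B = 150×0.117 = 17.6 mA, and I_E = (β+1)I_B = 17.7 mA.
V_CE = V_CC − I_C·R_C − I_E·R_E = 22 − 17.6×1 − 17.7×0.22 = 0.557 V.
V_CE = 0.557 V > 0.2 V confirms active-region operation.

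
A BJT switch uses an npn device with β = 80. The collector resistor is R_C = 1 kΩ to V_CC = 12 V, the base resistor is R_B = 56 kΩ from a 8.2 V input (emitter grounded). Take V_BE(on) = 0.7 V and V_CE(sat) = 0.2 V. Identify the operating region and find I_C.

Assume active. Base-emitter loop: I_B = (V_BB − V_BE)/R_B = (8.2 − 0.7)/56 = 0.134 mA.
I_C = β·I_B = 80×0.134 = 10.7 mA.
V_CE = V_CC − I_C·R_C = 12 − 10.7×1 = 1.29 V > V_CE(sat), so the active-region assumption holds.

active; I_C ≈ 11 mA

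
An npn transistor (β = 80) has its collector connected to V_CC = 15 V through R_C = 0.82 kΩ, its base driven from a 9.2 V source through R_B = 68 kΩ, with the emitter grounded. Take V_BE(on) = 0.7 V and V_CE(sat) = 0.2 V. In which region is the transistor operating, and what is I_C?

Assume active. Base-emitter loop: I_B = (V_BB − V_BE)/R_B = (9.2 − 0.7)/68 = 0.125 mA.
I_C = β·I_B = 80×0.125 = 10 mA.
V_CE = V_CC − I_C·R_C = 15 − 10×0.82 = 6.8 V > V_CE(sat), so the active-region assumption holds.

active; I_C ≈ 10 mA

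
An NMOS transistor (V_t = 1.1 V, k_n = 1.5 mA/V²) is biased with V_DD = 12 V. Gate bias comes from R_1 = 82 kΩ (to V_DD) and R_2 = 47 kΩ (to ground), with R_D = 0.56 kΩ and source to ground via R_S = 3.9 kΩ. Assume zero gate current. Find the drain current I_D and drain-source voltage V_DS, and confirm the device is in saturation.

I_D ≈ 0.61 mA, V_DS ≈ 9.3 V

V_G = V_DD·R_2/(R_1+R_2) = 12×47/129 = 4.37 V.
Assume saturation: I_D = (k_n/2)(V_GS − V_t)² with V_GS = V_G − I_D·R_S = 4.37 − 3.9·I_D.
Substituting gives 11.4·I_D² − 20.1·I_D + 8.03 = 0, with roots I_D = 0.608 or 1.16 mA.
The root I_D = 1.16 mA gives V_GS = -0.142 V ≤ V_t, so take I_D = 0.608 mA.
Then V_GS = 2 V and V_DS = V_DD − I_D(R_D+R_S) = 12 − 0.608×4.46 = 9.29 V.
Saturation requires V_DS ≥ V_GS − V_t = 0.9 V; 9.29 ≥ 0.9 ✓.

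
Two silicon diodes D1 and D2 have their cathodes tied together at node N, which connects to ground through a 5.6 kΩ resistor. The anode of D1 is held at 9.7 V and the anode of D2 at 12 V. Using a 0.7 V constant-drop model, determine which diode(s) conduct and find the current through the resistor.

Only D2 conducts; I_R ≈ 2 mA

Assume both conduct. Then node N would need to be at both 9.7−0.7 = 9 V and 12−0.7 = 11.3 V, which is impossible.
Assume only D2 conducts: V_N = 12 − 0.7 = 11.3 V, so I_R = 11.3/5.6 = 2.02 mA.
Check D1: its anode-to-cathode voltage is 9.7 − 11.3 = -1.6 V < 0.7 V, so it is off. The assumption is consistent.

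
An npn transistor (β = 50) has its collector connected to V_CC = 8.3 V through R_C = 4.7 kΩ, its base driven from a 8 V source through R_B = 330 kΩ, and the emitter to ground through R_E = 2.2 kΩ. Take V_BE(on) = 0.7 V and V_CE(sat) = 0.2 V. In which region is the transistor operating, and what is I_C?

active; I_C ≈ 0.83 mA

Assume active. Base-emitter loop: I_B = (V_BB − V_BE)/(R_B + (β+1)R_E) = (8 − 0.7)/(330 + 51×2.2) = 0.0165 mA.
I_C = β·I_B = 50×0.0165 = 0.825 mA.
V_CE = V_CC − I_C·R_C − I_E·R_E = 8.3 − 0.825×4.7 − 0.842×2.2 = 2.57 V > V_CE(sat), so the active-region assumption holds.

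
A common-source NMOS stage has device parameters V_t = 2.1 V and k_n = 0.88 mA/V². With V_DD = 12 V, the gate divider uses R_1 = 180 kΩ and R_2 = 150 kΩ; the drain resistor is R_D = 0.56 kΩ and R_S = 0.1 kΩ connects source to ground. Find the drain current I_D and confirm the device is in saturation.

V_G = V_DD·R_2/(R_1+R_2) = 12×150/330 = 5.45 V.
Assume saturation: I_D = (k_n/2)(V_GS − V_t)² with V_GS = V_G − I_D·R_S = 5.45 − 0.1·I_D.
Substituting gives 0.0044·I_D² − 1.3·I_D + 4.95 = 0, with roots I_D = 3.87 or 290 mA.
The root I_D = 290 mA gives V_GS = -23.6 V ≤ V_t, so take I_D = 3.87 mA.
Then V_GS = 5.07 V and V_DS = V_DD − I_D(R_D+R_S) = 12 − 3.87×0.66 = 9.44 V.
Saturation requires V_DS ≥ V_GS − V_t = 2.97 V; 9.44 ≥ 2.97 ✓.

I_D ≈ 3.9 mA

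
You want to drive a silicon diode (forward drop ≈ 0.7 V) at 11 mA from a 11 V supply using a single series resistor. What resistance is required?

R ≈ 0.94 kΩ

The resistor drops V_S − V_D = 11 − 0.7 = 10.3 V at 11 mA.
R = 10.3 V / 11 mA = 0.936 kΩ.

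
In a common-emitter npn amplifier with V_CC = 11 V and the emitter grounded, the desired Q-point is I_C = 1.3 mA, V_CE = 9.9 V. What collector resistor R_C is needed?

Collector loop: V_CC = I_C·R_C + V_CE.
R_C = (V_CC − V_CE)/I_C = (11 − 9.9)/1.3 = 0.846 kΩ.

R_C ≈ 0.85 kΩ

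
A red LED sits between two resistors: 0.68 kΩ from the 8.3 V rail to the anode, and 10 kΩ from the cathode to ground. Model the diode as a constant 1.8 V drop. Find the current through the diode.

I ≈ 0.61 mA

The two resistors are in series with the diode, so KVL gives 8.3 = I·0.68 + 1.8 + I·10.
I = (8.3 − 1.8) / (0.68 + 10) kΩ = 6.5 / 10.7 = 0.609 mA.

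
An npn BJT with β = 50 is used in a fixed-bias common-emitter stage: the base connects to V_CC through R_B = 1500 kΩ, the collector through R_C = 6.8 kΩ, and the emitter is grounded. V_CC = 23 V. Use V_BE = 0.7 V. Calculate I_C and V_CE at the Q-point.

I_C ≈ 0.74 mA, V_CE ≈ 18 V

Base loop: V_CC = I_B·R_B + V_BE, so I_B = (23 − 0.7)/1500 kΩ = 0.0149 mA.
In the active region I_C = β·I_B = 50 × 0.0149 = 0.743 mA.
Collector loop: V_CE = V_CC − I_C·R_C = 23 − 0.743×6.8 = 17.9 V.
Since V_CE = 17.9 V > V_CE(sat) ≈ 0.2 V, the transistor is in the active region as assumed.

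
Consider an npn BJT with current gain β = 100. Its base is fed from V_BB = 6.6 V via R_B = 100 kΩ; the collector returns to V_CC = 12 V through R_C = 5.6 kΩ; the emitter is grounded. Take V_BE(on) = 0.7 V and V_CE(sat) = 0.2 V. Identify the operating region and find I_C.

saturation; I_C ≈ 2.1 mA

Assume active: I_B = (6.6 − 0.7)/100 = 0.059 mA, giving I_C = β·I_B = 5.9 mA.
But then V_CE = 12 − 5.9×5.6 = -21 V < V_CE(sat) = 0.2 V — impossible in the active region.
So the transistor is saturated. With V_CE = 0.2 V, I_C = (V_CC − 0.2)/R_C = 11.8/5.6 = 2.11 mA.
Check: β·I_B = 5.9 mA > I_C = 2.11 mA, confirming saturation.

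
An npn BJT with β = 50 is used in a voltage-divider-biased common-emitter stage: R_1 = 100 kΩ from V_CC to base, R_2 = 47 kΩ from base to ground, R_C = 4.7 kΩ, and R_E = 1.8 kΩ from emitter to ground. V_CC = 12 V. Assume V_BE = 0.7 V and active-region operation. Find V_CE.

V_CE ≈ 3.7 V

Thevenize the base divider: V_Th = V_CC·R_2/(R_1+R_2) = 12×47/147 = 3.84 V, R_Th = R_1‖R_2 = 32 kΩ.
Base-emitter loop: V_Th = I_B·R_Th + V_BE + (β+1)I_B·R_E, so I_B = (3.84 − 0.7) / (32 + 51×1.8) = 0.0253 mA.
I_C = β·I_B = 50×0.0253 = 1.27 mA, and I_E = (β+1)I_B = 1.29 mA.
V_CE = V_CC − I_C·R_C − I_E·R_E = 12 − 1.27×4.7 − 1.29×1.8 = 3.72 V.
V_CE = 3.72 V > 0.2 V confirms active-region operation.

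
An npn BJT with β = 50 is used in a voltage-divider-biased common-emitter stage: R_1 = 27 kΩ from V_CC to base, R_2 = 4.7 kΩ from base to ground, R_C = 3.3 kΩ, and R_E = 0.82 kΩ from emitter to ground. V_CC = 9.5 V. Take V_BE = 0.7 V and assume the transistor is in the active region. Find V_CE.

V_CE ≈ 6.3 V

Thevenize the base divider: V_Th = V_CC·R_2/(R_1+R_2) = 9.5×4.7/31.7 = 1.41 V, R_Th = R_1‖R_2 = 4 kΩ.
Base-emitter loop: V_Th = I_B·R_Th + V_BE + (β+1)I_B·R_E, so I_B = (1.41 − 0.7) / (4 + 51×0.82) = 0.0155 mA.
I_C = β·I_B = 50×0.0155 = 0.773 mA, and I_E = (β+1)I_B = 0.789 mA.
V_CE = V_CC − I_C·R_C − I_E·R_E = 9.5 − 0.773×3.3 − 0.789×0.82 = 6.3 V.
V_CE = 6.3 V > 0.2 V confirms active-region operation.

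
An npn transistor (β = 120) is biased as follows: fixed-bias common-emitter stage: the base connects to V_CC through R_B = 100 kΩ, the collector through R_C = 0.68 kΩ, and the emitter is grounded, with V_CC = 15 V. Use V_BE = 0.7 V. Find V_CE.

V_CE ≈ 3.3 V

Base loop: V_CC = I_B·R_B + V_BE, so I_B = (15 − 0.7)/100 kΩ = 0.143 mA.
In the active region I_C = β·I_B = 120 × 0.143 = 17.2 mA.
Collector loop: V_CE = V_CC − I_C·R_C = 15 − 17.2×0.68 = 3.33 V.
Since V_CE = 3.33 V > V_CE(sat) ≈ 0.2 V, the transistor is in the active region as assumed.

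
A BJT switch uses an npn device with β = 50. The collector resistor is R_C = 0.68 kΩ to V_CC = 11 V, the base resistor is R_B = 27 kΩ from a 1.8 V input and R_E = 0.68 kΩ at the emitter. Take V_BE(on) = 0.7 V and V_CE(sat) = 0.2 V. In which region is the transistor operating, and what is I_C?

Assume active. Base-emitter loop: I_B = (V_BB − V_BE)/(R_B + (β+1)R_E) = (1.8 − 0.7)/(27 + 51×0.68) = 0.0178 mA.
I_C = β·I_B = 50×0.0178 = 0.892 mA.
V_CE = V_CC − I_C·R_C − I_E·R_E = 11 − 0.892×0.68 − 0.91×0.68 = 9.78 V > V_CE(sat), so the active-region assumption holds.

active; I_C ≈ 0.89 mA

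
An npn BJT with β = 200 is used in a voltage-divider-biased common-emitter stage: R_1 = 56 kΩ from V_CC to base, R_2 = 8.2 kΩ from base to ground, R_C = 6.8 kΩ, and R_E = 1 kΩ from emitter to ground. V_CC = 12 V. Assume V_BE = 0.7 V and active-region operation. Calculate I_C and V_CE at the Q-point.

Thevenize the base divider: V_Th = V_CC·R_2/(R_1+R_2) = 12×8.2/64.2 = 1.53 V, R_Th = R_1‖R_2 = 7.15 kΩ.
Base-emitter loop: V_Th = I_B·R_Th + V_BE + (β+1)I_B·R_E, so I_B = (1.53 − 0.7) / (7.15 + 201×1) = 0.004 mA.
I_C = β·I_B = 200×0.004 = 0.8 mA, and I_E = (β+1)I_B = 0.804 mA.
V_CE = V_CC − I_C·R_C − I_E·R_E = 12 − 0.8×6.8 − 0.804×1 = 5.76 V.
V_CE = 5.76 V > 0.2 V confirms active-region operation.

I_C ≈ 0.8 mA, V_CE ≈ 5.8 V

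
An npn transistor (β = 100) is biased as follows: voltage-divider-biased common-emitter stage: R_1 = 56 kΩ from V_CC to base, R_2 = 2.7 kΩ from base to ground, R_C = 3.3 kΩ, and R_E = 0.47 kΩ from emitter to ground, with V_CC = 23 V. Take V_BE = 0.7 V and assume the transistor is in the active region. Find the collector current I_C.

Thevenize the base divider: V_Th = V_CC·R_2/(R_1+R_2) = 23×2.7/58.7 = 1.06 V, R_Th = R_1‖R_2 = 2.58 kΩ.
Base-emitter loop: V_Th = I_B·R_Th + V_BE + (β+1)I_B·R_E, so I_B = (1.06 − 0.7) / (2.58 + 101×0.47) = 0.00715 mA.
I_C = β·I_B = 100×0.00715 = 0.715 mA, and I_E = (β+1)I_B = 0.722 mA.
V_CE = V_CC − I_C·R_C − I_E·R_E = 23 − 0.715×3.3 − 0.722×0.47 = 20.3 V.
V_CE = 20.3 V > 0.2 V confirms active-region operation.

I_C ≈ 0.72 mA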